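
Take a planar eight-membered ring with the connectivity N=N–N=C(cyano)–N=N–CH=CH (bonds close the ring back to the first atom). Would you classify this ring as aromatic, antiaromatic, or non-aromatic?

Antiaromatic

Check conjugation: each doubly-bonded ring atom is sp² with one p-orbital electron; each sp² =N– keeps its lone pair in-plane and puts one electron into the π system — every position has a p orbital, so the cyclic π system is continuous.
π-electron count: 4 × 2 = 8 from the 4 double-bond units.
A 4n π count (8, n = 2) in a planar conjugated ring means antiaromatic.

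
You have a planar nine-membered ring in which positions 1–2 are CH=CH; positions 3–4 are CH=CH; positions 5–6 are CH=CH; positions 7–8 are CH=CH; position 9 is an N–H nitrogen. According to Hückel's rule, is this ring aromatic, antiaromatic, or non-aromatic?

Every ring atom contributes a p orbital perpendicular to the ring (each doubly-bonded ring atom is sp² with one p-orbital electron; the pyrrole-type nitrogen donates its lone pair from the p orbital), so the π system is cyclic and fully conjugated.
Counting π electrons: 4 × 2 = 8 from the double-bond units + 2 from the NH atom = 10.
Since 10 = 4·2 + 2, the ring meets the 4n+2 criterion.

Aromatic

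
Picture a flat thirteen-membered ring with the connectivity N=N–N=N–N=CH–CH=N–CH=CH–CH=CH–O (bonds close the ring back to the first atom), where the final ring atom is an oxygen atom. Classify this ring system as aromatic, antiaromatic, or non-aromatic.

Aromatic

All ring atoms are sp² and supply a p orbital to the ring (each doubly-bonded ring atom is sp² with one p-orbital electron; the doubly-bonded nitrogens are pyridine-type — their lone pairs lie in the ring plane, leaving one electron in the p orbital; the oxygen donates one lone pair from its p orbital); the conjugation is uninterrupted.
Counting π electrons: 6 × 2 = 12 from the double-bond units + 2 from the O atom = 14.
That gives a 4n+2 count (14, n = 3).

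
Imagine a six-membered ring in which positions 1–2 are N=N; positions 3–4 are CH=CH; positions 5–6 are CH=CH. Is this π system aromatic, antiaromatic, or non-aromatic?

Aromatic

All ring atoms are sp² and supply a p orbital to the ring (each doubly-bonded ring atom is sp² with one p-orbital electron; the doubly-bonded nitrogens are pyridine-type — their lone pairs lie in the ring plane, leaving one electron in the p orbital); the conjugation is uninterrupted.
Adding the contributions, 3 × 2 = 6 from the 3 double-bond units.
6 = 4(1) + 2, which satisfies Hückel's 4n+2 rule.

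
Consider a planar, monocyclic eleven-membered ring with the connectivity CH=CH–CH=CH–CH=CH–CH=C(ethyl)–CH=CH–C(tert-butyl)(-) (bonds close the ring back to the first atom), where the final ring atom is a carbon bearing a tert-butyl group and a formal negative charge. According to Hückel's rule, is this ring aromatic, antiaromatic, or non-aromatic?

Antiaromatic

The p orbitals form a continuous loop: the double-bond atoms are sp², each contributing one p electron; the carbanion's lone pair occupies the p orbital. The ring is fully conjugated.
Tallying contributions gives 5 × 2 = 10 from the double-bond units + 2 from the C(tert-butyl)(-) atom = 12.
A 4n π count (12, n = 3) in a planar conjugated ring means antiaromatic.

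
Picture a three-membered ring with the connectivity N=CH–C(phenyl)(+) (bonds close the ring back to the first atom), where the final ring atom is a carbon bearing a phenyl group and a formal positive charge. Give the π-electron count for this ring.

2

Every ring atom contributes a p orbital perpendicular to the ring (every atom in a ring double bond is sp² and brings one electron to the p orbital; the doubly-bonded nitrogens are pyridine-type — their lone pairs lie in the ring plane, leaving one electron in the p orbital; the carbocation has an empty p orbital), so the π system is cyclic and fully conjugated.
π-electron count: 1 × 2 = 2 from the double-bond unit + 0 from the C(phenyl)(+) atom = 2.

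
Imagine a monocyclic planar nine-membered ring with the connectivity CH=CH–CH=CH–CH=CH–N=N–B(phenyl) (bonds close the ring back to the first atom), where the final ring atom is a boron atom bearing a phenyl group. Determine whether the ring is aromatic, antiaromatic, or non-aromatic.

Every ring atom contributes a p orbital perpendicular to the ring (every atom in a ring double bond is sp² and brings one electron to the p orbital; the doubly-bonded nitrogens are pyridine-type — their lone pairs lie in the ring plane, leaving one electron in the p orbital; the boron has an empty p orbital), so the π system is cyclic and fully conjugated.
Counting π electrons: 4 × 2 = 8 from the double-bond units + 0 from the B(phenyl) atom = 8.
With 8 = 4·2 π electrons, Hückel's rule classifies the planar ring as antiaromatic.

Antiaromatic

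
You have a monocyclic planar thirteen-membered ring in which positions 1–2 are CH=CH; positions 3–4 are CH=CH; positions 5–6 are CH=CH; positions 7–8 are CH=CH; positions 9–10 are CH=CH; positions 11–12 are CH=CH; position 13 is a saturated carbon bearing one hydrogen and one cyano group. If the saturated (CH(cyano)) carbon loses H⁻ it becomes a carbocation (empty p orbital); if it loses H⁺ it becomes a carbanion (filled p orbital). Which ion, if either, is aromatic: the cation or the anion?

Both ions have a continuous loop of p orbitals — each ring atom is sp².
Cation: 6 × 2 + 0 = 12 π electrons → 4(3), antiaromatic.
Anion: 6 × 2 + 2 = 14 π electrons → 4(3)+2, aromatic.

The anion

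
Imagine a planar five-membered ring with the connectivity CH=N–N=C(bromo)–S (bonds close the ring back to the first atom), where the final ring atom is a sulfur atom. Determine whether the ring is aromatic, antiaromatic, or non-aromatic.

Aromatic

Check conjugation: each doubly-bonded ring atom is sp² with one p-orbital electron; the doubly-bonded nitrogens are pyridine-type — their lone pairs lie in the ring plane, leaving one electron in the p orbital; the sulfur donates one lone pair from its p orbital — every position has a p orbital, so the cyclic π system is continuous.
Tallying contributions gives 2 × 2 = 4 from the double-bond units + 2 from the S atom = 6.
That gives a 4n+2 count (6, n = 1).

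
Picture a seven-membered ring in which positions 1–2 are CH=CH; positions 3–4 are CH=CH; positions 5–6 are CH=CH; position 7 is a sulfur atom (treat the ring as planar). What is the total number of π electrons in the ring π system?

All ring atoms are sp² and supply a p orbital to the ring (each doubly-bonded ring atom is sp² with one p-orbital electron; the sulfur donates one lone pair from its p orbital); the conjugation is uninterrupted.
Counting π electrons: 3 × 2 = 6 from the double-bond units + 2 from the S atom = 8.

8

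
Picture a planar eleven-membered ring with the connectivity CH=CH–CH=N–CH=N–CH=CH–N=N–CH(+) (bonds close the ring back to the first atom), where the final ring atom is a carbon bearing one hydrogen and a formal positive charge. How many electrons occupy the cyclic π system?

10

All ring atoms are sp² and supply a p orbital to the ring (the double-bond atoms are sp², each contributing one p electron; each =N– nitrogen is pyridine-type (lone pair in the sp² plane, one electron in the p orbital); the carbocation has an empty p orbital); the conjugation is uninterrupted.
π-electron count: 5 × 2 = 10 from the double-bond units + 0 from the CH(+) atom = 10.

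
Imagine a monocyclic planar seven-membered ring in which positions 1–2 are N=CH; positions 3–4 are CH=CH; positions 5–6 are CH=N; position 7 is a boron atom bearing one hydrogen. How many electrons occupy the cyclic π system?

6

Every ring atom contributes a p orbital perpendicular to the ring (each doubly-bonded ring atom is sp² with one p-orbital electron; each sp² =N– keeps its lone pair in-plane and puts one electron into the π system; the boron has an empty p orbital), so the π system is cyclic and fully conjugated.
Counting π electrons: 3 × 2 = 6 from the double-bond units + 0 from the BH atom = 6.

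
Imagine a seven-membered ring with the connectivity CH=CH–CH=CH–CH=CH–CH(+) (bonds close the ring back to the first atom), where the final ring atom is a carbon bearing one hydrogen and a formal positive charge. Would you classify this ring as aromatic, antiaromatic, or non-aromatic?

Aromatic

The p orbitals form a continuous loop: each doubly-bonded ring atom is sp² with one p-orbital electron; the carbocation has an empty p orbital. The ring is fully conjugated.
Counting π electrons: 3 × 2 = 6 from the double-bond units + 0 from the CH(+) atom = 6.
That gives a 4n+2 count (6, n = 1).
(The species described is the tropylium cation.)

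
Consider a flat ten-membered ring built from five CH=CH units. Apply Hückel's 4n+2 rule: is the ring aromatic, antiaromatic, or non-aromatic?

Every ring atom contributes a p orbital perpendicular to the ring (every atom in a ring double bond is sp² and brings one electron to the p orbital), so the π system is cyclic and fully conjugated.
Tallying contributions gives 5 × 2 = 10 from the 5 double-bond units.
10 = 4(2) + 2, which satisfies Hückel's 4n+2 rule.

Aromatic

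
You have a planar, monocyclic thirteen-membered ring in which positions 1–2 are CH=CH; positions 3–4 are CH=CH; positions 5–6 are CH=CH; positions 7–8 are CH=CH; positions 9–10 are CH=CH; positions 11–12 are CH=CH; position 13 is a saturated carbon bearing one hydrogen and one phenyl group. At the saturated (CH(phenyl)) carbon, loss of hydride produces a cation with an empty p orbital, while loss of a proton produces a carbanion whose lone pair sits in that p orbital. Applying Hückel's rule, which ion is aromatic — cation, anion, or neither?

Both ions have a continuous loop of p orbitals — each ring atom is sp².
Cation: 6 × 2 + 0 = 12 π electrons → 4(3), antiaromatic.
Anion: 6 × 2 + 2 = 14 π electrons → 4(3)+2, aromatic.

The anion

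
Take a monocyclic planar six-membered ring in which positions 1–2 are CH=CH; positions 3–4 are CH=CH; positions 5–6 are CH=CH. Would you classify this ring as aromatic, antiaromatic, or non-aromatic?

The p orbitals form a continuous loop: the double-bond atoms are sp², each contributing one p electron. The ring is fully conjugated.
Adding the contributions, 3 × 2 = 6 from the 3 double-bond units.
With 6 π electrons (n = 1), the Hückel 4n+2 condition holds.
(This ring is benzene.)

Aromatic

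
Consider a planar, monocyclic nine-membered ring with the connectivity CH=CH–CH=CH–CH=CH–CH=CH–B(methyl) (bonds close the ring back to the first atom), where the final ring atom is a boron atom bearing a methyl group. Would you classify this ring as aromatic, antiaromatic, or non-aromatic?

Every ring atom contributes a p orbital perpendicular to the ring (the double-bond atoms are sp², each contributing one p electron; the boron has an empty p orbital), so the π system is cyclic and fully conjugated.
π-electron count: 4 × 2 = 8 from the double-bond units + 0 from the B(methyl) atom = 8.
With 8 = 4·2 π electrons, Hückel's rule classifies the planar ring as antiaromatic.

Antiaromatic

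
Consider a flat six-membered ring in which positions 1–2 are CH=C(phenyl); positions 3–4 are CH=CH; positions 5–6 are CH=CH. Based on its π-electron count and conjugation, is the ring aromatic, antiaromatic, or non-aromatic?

Aromatic

The p orbitals form a continuous loop: each doubly-bonded ring atom is sp² with one p-orbital electron. The ring is fully conjugated.
Tallying contributions gives 3 × 2 = 6 from the 3 double-bond units.
6 = 4(1) + 2, which satisfies Hückel's 4n+2 rule.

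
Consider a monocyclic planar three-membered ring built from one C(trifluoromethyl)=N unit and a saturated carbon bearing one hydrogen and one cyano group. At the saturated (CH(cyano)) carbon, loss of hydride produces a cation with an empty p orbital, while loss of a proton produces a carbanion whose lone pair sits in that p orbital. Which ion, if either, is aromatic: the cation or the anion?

The cation

In either ion the ring is fully conjugated: every atom, including the new sp² carbon, supplies a p orbital.
Cation: 1 × 2 + 0 = 2 π electrons → 4(0)+2, aromatic.
Anion: 1 × 2 + 2 = 4 π electrons → 4(1), antiaromatic.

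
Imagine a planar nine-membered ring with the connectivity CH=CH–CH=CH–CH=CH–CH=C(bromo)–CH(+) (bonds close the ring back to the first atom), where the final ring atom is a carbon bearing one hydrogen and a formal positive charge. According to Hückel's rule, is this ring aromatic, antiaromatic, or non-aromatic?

Antiaromatic

Every ring atom contributes a p orbital perpendicular to the ring (every atom in a ring double bond is sp² and brings one electron to the p orbital; the carbocation has an empty p orbital), so the π system is cyclic and fully conjugated.
Adding the contributions, 4 × 2 = 8 from the double-bond units + 0 from the CH(+) atom = 8.
A 4n π count (8, n = 2) in a planar conjugated ring means antiaromatic.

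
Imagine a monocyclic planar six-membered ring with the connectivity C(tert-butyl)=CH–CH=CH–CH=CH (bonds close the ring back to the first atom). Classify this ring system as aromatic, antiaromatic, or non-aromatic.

Aromatic

All ring atoms are sp² and supply a p orbital to the ring (every atom in a ring double bond is sp² and brings one electron to the p orbital); the conjugation is uninterrupted.
π-electron count: 3 × 2 = 6 from the 3 double-bond units.
6 = 4(1) + 2, which satisfies Hückel's 4n+2 rule.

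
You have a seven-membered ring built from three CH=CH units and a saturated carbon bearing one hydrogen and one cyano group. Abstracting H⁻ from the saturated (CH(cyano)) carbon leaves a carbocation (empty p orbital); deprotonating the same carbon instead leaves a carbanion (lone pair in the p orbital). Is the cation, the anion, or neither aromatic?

The cation

In either ion the ring is fully conjugated: every atom, including the new sp² carbon, supplies a p orbital.
Cation: 3 × 2 + 0 = 6 π electrons → 4(1)+2, aromatic.
Anion: 3 × 2 + 2 = 8 π electrons → 4(2), antiaromatic.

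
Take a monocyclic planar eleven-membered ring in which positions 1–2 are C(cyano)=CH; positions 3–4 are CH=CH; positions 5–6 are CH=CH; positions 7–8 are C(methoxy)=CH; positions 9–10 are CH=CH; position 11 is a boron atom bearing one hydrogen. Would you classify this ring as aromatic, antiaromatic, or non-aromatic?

All ring atoms are sp² and supply a p orbital to the ring (every atom in a ring double bond is sp² and brings one electron to the p orbital; the boron has an empty p orbital); the conjugation is uninterrupted.
π-electron count: 5 × 2 = 10 from the double-bond units + 0 from the BH atom = 10.
That gives a 4n+2 count (10, n = 2).

Aromatic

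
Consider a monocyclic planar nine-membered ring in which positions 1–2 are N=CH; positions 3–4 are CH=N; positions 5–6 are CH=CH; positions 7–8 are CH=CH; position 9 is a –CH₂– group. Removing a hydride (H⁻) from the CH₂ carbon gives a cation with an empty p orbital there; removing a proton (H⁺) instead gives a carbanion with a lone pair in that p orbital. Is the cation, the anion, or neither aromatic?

The anion

Once that carbon is sp², every ring atom has a p orbital and both ions are fully conjugated.
Cation: 4 × 2 + 0 = 8 π electrons → 4(2), antiaromatic.
Anion: 4 × 2 + 2 = 10 π electrons → 4(2)+2, aromatic.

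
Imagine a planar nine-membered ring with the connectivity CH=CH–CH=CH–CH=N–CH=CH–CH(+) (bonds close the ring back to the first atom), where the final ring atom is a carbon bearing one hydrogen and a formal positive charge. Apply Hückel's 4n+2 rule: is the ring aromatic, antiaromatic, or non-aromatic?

Antiaromatic

Check conjugation: the double-bond atoms are sp², each contributing one p electron; each =N– nitrogen is pyridine-type (lone pair in the sp² plane, one electron in the p orbital); the carbocation has an empty p orbital — every position has a p orbital, so the cyclic π system is continuous.
Tallying contributions gives 4 × 2 = 8 from the double-bond units + 0 from the CH(+) atom = 8.
With 8 = 4·2 π electrons, Hückel's rule classifies the planar ring as antiaromatic.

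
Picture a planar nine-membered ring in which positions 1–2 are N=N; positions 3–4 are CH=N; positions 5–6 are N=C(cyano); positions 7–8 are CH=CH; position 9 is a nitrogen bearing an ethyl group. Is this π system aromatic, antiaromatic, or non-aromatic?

Aromatic

Every ring atom contributes a p orbital perpendicular to the ring (each doubly-bonded ring atom is sp² with one p-orbital electron; each =N– nitrogen is pyridine-type (lone pair in the sp² plane, one electron in the p orbital); the pyrrole-type nitrogen donates its lone pair from the p orbital), so the π system is cyclic and fully conjugated.
Counting π electrons: 4 × 2 = 8 from the double-bond units + 2 from the N(ethyl) atom = 10.
That gives a 4n+2 count (10, n = 2).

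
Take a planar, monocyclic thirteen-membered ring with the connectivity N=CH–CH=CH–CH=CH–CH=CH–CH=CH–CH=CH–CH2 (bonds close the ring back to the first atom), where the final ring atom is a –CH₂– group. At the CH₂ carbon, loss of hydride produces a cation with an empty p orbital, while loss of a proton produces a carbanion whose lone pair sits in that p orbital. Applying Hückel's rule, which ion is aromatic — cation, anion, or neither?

Once that carbon is sp², every ring atom has a p orbital and both ions are fully conjugated.
Cation: 6 × 2 + 0 = 12 π electrons → 4(3), antiaromatic.
Anion: 6 × 2 + 2 = 14 π electrons → 4(3)+2, aromatic.

The anion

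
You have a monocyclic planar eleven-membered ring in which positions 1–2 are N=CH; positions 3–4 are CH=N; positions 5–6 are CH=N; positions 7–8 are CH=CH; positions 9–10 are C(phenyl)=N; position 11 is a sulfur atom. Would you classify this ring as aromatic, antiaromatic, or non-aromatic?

Antiaromatic

All ring atoms are sp² and supply a p orbital to the ring (every atom in a ring double bond is sp² and brings one electron to the p orbital; the doubly-bonded nitrogens are pyridine-type — their lone pairs lie in the ring plane, leaving one electron in the p orbital; the sulfur donates one lone pair from its p orbital); the conjugation is uninterrupted.
Tallying contributions gives 5 × 2 = 10 from the double-bond units + 2 from the S atom = 12.
With 12 = 4·3 π electrons, Hückel's rule classifies the planar ring as antiaromatic.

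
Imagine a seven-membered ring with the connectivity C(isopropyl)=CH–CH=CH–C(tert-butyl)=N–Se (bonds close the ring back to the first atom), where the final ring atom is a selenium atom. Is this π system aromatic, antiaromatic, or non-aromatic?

Every ring atom contributes a p orbital perpendicular to the ring (each doubly-bonded ring atom is sp² with one p-orbital electron; each sp² =N– keeps its lone pair in-plane and puts one electron into the π system; the selenium donates one lone pair from its p orbital), so the π system is cyclic and fully conjugated.
Adding the contributions, 3 × 2 = 6 from the double-bond units + 2 from the Se atom = 8.
A 4n π count (8, n = 2) in a planar conjugated ring means antiaromatic.

Antiaromatic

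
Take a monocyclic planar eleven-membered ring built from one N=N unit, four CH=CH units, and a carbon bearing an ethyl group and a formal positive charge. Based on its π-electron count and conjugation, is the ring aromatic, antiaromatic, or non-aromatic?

All ring atoms are sp² and supply a p orbital to the ring (every atom in a ring double bond is sp² and brings one electron to the p orbital; the doubly-bonded nitrogens are pyridine-type — their lone pairs lie in the ring plane, leaving one electron in the p orbital; the carbocation has an empty p orbital); the conjugation is uninterrupted.
Counting π electrons: 5 × 2 = 10 from the double-bond units + 0 from the C(ethyl)(+) atom = 10.
10 = 4(2) + 2, which satisfies Hückel's 4n+2 rule.

Aromatic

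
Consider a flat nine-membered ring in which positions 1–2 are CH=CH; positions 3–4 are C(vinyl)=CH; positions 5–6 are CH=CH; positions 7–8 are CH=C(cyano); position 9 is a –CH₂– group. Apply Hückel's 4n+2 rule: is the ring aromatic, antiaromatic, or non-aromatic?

At the CH2 position, the tetrahedral CH₂ carbon is sp³ and has no p orbital in the ring π system; the ring's p-orbital overlap is broken there.
A ring that is not fully conjugated cannot be aromatic or antiaromatic regardless of its π-electron count.

Non-aromatic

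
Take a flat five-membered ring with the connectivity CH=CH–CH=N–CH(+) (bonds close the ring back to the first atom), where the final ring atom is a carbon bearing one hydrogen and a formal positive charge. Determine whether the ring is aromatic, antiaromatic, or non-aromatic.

Antiaromatic

All ring atoms are sp² and supply a p orbital to the ring (each doubly-bonded ring atom is sp² with one p-orbital electron; the doubly-bonded nitrogens are pyridine-type — their lone pairs lie in the ring plane, leaving one electron in the p orbital; the carbocation has an empty p orbital); the conjugation is uninterrupted.
Tallying contributions gives 2 × 2 = 4 from the double-bond units + 0 from the CH(+) atom = 4.
4 is a 4n count (n = 1), so the planar conjugated ring is antiaromatic.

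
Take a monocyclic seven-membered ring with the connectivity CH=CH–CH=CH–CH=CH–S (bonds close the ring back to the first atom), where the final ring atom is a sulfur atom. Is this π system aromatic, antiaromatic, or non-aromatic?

Antiaromatic

All ring atoms are sp² and supply a p orbital to the ring (each doubly-bonded ring atom is sp² with one p-orbital electron; the sulfur donates one lone pair from its p orbital); the conjugation is uninterrupted.
Counting π electrons: 3 × 2 = 6 from the double-bond units + 2 from the S atom = 8.
8 is a 4n count (n = 2), so the planar conjugated ring is antiaromatic.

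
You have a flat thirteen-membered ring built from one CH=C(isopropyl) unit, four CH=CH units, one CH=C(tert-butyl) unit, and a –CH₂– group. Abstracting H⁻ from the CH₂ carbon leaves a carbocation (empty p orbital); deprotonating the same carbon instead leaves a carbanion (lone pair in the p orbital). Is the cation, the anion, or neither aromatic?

The anion

In both ions every ring atom is sp² and contributes a p orbital, so both rings are fully conjugated.
Cation: 6 × 2 + 0 = 12 π electrons → 4(3), antiaromatic.
Anion: 6 × 2 + 2 = 14 π electrons → 4(3)+2, aromatic.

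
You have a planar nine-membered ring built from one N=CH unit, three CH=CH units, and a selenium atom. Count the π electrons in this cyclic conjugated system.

All ring atoms are sp² and supply a p orbital to the ring (every atom in a ring double bond is sp² and brings one electron to the p orbital; each sp² =N– keeps its lone pair in-plane and puts one electron into the π system; the selenium donates one lone pair from its p orbital); the conjugation is uninterrupted.
Counting π electrons: 4 × 2 = 8 from the double-bond units + 2 from the Se atom = 10.

10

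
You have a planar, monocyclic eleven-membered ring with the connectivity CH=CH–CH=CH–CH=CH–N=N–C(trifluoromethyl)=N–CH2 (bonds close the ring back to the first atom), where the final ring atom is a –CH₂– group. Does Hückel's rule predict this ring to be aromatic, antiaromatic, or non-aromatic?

Because the tetrahedral CH₂ carbon is sp³ and has no p orbital in the ring π system at the CH2 position, the π system cannot extend all the way around the ring.
Broken conjugation rules out both aromaticity and antiaromaticity.

Non-aromatic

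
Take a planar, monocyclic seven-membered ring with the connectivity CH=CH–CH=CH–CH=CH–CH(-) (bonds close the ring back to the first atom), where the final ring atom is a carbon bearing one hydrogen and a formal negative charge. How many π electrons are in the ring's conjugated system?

8

Every ring atom contributes a p orbital perpendicular to the ring (the double-bond atoms are sp², each contributing one p electron; the carbanion's lone pair occupies the p orbital), so the π system is cyclic and fully conjugated.
π-electron count: 3 × 2 = 6 from the double-bond units + 2 from the CH(-) atom = 8.
(This ring is the cycloheptatrienyl anion.)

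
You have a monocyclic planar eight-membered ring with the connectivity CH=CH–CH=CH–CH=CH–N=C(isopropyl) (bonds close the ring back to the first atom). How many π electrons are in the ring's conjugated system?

Every ring atom contributes a p orbital perpendicular to the ring (every atom in a ring double bond is sp² and brings one electron to the p orbital; each sp² =N– keeps its lone pair in-plane and puts one electron into the π system), so the π system is cyclic and fully conjugated.
Tallying contributions gives 4 × 2 = 8 from the 4 double-bond units.

8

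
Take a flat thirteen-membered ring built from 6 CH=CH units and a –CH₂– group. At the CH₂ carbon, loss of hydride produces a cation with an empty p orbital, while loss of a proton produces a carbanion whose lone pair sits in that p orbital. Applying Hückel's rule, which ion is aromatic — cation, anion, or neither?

The anion

Once that carbon is sp², every ring atom has a p orbital and both ions are fully conjugated.
Cation: 6 × 2 + 0 = 12 π electrons → 4(3), antiaromatic.
Anion: 6 × 2 + 2 = 14 π electrons → 4(3)+2, aromatic.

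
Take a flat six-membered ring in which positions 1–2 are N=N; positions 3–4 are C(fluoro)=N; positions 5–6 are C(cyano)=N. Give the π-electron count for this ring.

6

Every ring atom contributes a p orbital perpendicular to the ring (the double-bond atoms are sp², each contributing one p electron; the doubly-bonded nitrogens are pyridine-type — their lone pairs lie in the ring plane, leaving one electron in the p orbital), so the π system is cyclic and fully conjugated.
Tallying contributions gives 3 × 2 = 6 from the 3 double-bond units.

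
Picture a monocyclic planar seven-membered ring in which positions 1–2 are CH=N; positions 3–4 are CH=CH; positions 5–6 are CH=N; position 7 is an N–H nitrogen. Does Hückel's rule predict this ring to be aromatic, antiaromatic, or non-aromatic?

Antiaromatic

Check conjugation: each doubly-bonded ring atom is sp² with one p-orbital electron; the doubly-bonded nitrogens are pyridine-type — their lone pairs lie in the ring plane, leaving one electron in the p orbital; the pyrrole-type nitrogen donates its lone pair from the p orbital — every position has a p orbital, so the cyclic π system is continuous.
π-electron count: 3 × 2 = 6 from the double-bond units + 2 from the NH atom = 8.
8 = 4(2); a planar, fully conjugated 4n system is antiaromatic.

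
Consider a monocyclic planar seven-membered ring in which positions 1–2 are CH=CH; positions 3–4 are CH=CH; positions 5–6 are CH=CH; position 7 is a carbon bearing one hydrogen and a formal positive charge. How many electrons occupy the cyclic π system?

6

All ring atoms are sp² and supply a p orbital to the ring (every atom in a ring double bond is sp² and brings one electron to the p orbital; the carbocation has an empty p orbital); the conjugation is uninterrupted.
Counting π electrons: 3 × 2 = 6 from the double-bond units + 0 from the CH(+) atom = 6.
(This ring is the tropylium cation.)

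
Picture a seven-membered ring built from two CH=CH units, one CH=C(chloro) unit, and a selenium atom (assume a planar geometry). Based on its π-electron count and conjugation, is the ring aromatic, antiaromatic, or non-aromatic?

Check conjugation: each doubly-bonded ring atom is sp² with one p-orbital electron; the selenium donates one lone pair from its p orbital — every position has a p orbital, so the cyclic π system is continuous.
Adding the contributions, 3 × 2 = 6 from the double-bond units + 2 from the Se atom = 8.
With 8 = 4·2 π electrons, Hückel's rule classifies the planar ring as antiaromatic.

Antiaromatic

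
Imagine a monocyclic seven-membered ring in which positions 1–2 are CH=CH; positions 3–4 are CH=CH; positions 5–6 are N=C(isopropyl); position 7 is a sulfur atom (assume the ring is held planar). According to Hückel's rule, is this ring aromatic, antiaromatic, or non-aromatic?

All ring atoms are sp² and supply a p orbital to the ring (every atom in a ring double bond is sp² and brings one electron to the p orbital; each =N– nitrogen is pyridine-type (lone pair in the sp² plane, one electron in the p orbital); the sulfur donates one lone pair from its p orbital); the conjugation is uninterrupted.
Tallying contributions gives 3 × 2 = 6 from the double-bond units + 2 from the S atom = 8.
8 is a 4n count (n = 2), so the planar conjugated ring is antiaromatic.

Antiaromatic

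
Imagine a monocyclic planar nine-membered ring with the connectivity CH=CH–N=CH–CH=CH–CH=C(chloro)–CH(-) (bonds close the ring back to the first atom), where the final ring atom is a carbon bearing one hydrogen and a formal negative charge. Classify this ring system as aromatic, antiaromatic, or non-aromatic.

Aromatic

Check conjugation: each doubly-bonded ring atom is sp² with one p-orbital electron; each =N– nitrogen is pyridine-type (lone pair in the sp² plane, one electron in the p orbital); the carbanion's lone pair occupies the p orbital — every position has a p orbital, so the cyclic π system is continuous.
Adding the contributions, 4 × 2 = 8 from the double-bond units + 2 from the CH(-) atom = 10.
10 = 4(2) + 2, which satisfies Hückel's 4n+2 rule.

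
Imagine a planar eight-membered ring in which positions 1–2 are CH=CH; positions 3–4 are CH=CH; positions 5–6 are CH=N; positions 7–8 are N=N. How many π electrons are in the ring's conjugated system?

All ring atoms are sp² and supply a p orbital to the ring (the double-bond atoms are sp², each contributing one p electron; each =N– nitrogen is pyridine-type (lone pair in the sp² plane, one electron in the p orbital)); the conjugation is uninterrupted.
π-electron count: 4 × 2 = 8 from the 4 double-bond units.

8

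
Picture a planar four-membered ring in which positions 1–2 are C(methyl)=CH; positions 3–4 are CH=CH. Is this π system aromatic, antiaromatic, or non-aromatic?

The p orbitals form a continuous loop: each doubly-bonded ring atom is sp² with one p-orbital electron. The ring is fully conjugated.
Tallying contributions gives 2 × 2 = 4 from the 2 double-bond units.
4 is a 4n count (n = 1), so the planar conjugated ring is antiaromatic.

Antiaromatic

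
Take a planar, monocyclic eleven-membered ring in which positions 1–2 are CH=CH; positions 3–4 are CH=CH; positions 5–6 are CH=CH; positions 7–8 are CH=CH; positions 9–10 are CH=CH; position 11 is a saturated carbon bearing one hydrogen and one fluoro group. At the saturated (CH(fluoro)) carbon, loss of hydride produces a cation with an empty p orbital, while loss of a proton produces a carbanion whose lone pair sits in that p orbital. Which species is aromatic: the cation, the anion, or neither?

Both ions have a continuous loop of p orbitals — each ring atom is sp².
Cation: 5 × 2 + 0 = 10 π electrons → 4(2)+2, aromatic.
Anion: 5 × 2 + 2 = 12 π electrons → 4(3), antiaromatic.

The cation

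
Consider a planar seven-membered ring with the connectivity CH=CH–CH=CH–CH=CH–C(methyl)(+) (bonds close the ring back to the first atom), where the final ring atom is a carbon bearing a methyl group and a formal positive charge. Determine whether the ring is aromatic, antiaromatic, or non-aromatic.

Aromatic

The p orbitals form a continuous loop: every atom in a ring double bond is sp² and brings one electron to the p orbital; the carbocation has an empty p orbital. The ring is fully conjugated.
Adding the contributions, 3 × 2 = 6 from the double-bond units + 0 from the C(methyl)(+) atom = 6.
Since 6 = 4·1 + 2, the ring meets the 4n+2 criterion.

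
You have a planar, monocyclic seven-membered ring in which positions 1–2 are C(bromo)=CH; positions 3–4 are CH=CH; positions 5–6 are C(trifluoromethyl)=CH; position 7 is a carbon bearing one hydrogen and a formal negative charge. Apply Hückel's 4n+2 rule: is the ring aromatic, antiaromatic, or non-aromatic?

Antiaromatic

Check conjugation: each doubly-bonded ring atom is sp² with one p-orbital electron; the carbanion's lone pair occupies the p orbital — every position has a p orbital, so the cyclic π system is continuous.
Tallying contributions gives 3 × 2 = 6 from the double-bond units + 2 from the CH(-) atom = 8.
8 is a 4n count (n = 2), so the planar conjugated ring is antiaromatic.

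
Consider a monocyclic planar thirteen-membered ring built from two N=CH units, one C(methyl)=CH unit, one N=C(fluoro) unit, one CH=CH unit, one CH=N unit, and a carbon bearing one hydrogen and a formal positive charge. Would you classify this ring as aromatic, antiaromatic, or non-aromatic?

Antiaromatic

Check conjugation: every atom in a ring double bond is sp² and brings one electron to the p orbital; each sp² =N– keeps its lone pair in-plane and puts one electron into the π system; the carbocation has an empty p orbital — every position has a p orbital, so the cyclic π system is continuous.
π-electron count: 6 × 2 = 12 from the double-bond units + 0 from the CH(+) atom = 12.
12 is a 4n count (n = 3), so the planar conjugated ring is antiaromatic.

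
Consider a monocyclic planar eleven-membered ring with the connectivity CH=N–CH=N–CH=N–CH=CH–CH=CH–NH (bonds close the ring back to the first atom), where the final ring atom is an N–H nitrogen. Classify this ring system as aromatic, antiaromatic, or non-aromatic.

Antiaromatic

All ring atoms are sp² and supply a p orbital to the ring (the double-bond atoms are sp², each contributing one p electron; each sp² =N– keeps its lone pair in-plane and puts one electron into the π system; the pyrrole-type nitrogen donates its lone pair from the p orbital); the conjugation is uninterrupted.
Adding the contributions, 5 × 2 = 10 from the double-bond units + 2 from the NH atom = 12.
12 is a 4n count (n = 3), so the planar conjugated ring is antiaromatic.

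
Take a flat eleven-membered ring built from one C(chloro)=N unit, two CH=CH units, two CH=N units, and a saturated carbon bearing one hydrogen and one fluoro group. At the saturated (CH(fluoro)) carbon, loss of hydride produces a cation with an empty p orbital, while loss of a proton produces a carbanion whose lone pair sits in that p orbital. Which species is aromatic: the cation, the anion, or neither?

Both ions have a continuous loop of p orbitals — each ring atom is sp².
Cation: 5 × 2 + 0 = 10 π electrons → 4(2)+2, aromatic.
Anion: 5 × 2 + 2 = 12 π electrons → 4(3), antiaromatic.

The cation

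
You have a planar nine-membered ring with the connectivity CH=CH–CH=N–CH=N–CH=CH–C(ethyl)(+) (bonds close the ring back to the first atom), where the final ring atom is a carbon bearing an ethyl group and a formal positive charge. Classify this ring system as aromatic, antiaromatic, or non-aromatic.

Check conjugation: every atom in a ring double bond is sp² and brings one electron to the p orbital; each =N– nitrogen is pyridine-type (lone pair in the sp² plane, one electron in the p orbital); the carbocation has an empty p orbital — every position has a p orbital, so the cyclic π system is continuous.
π-electron count: 4 × 2 = 8 from the double-bond units + 0 from the C(ethyl)(+) atom = 8.
A 4n π count (8, n = 2) in a planar conjugated ring means antiaromatic.

Antiaromatic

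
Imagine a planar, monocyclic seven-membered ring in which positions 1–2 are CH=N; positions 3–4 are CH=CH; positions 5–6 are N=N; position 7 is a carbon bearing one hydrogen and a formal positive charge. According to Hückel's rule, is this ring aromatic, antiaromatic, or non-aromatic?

Aromatic

The p orbitals form a continuous loop: each doubly-bonded ring atom is sp² with one p-orbital electron; each =N– nitrogen is pyridine-type (lone pair in the sp² plane, one electron in the p orbital); the carbocation has an empty p orbital. The ring is fully conjugated.
π-electron count: 3 × 2 = 6 from the double-bond units + 0 from the CH(+) atom = 6.
6 = 4(1) + 2, which satisfies Hückel's 4n+2 rule.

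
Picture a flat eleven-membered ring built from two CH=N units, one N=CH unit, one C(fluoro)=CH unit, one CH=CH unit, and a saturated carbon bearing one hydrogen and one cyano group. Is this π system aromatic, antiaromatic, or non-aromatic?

Non-aromatic

The CH(cyano) position has four σ bonds — that saturated carbon is sp³ and has no p orbital in the ring π system — so the cyclic conjugation is interrupted.
Broken conjugation rules out both aromaticity and antiaromaticity.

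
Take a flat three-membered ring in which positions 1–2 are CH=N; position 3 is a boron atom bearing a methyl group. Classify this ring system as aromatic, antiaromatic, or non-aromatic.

Aromatic

The p orbitals form a continuous loop: each doubly-bonded ring atom is sp² with one p-orbital electron; each sp² =N– keeps its lone pair in-plane and puts one electron into the π system; the boron has an empty p orbital. The ring is fully conjugated.
π-electron count: 1 × 2 = 2 from the double-bond unit + 0 from the B(methyl) atom = 2.
Since 2 = 4·0 + 2, the ring meets the 4n+2 criterion.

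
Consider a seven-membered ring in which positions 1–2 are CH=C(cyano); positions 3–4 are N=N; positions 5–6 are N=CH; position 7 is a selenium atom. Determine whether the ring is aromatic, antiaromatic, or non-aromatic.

Every ring atom contributes a p orbital perpendicular to the ring (every atom in a ring double bond is sp² and brings one electron to the p orbital; each sp² =N– keeps its lone pair in-plane and puts one electron into the π system; the selenium donates one lone pair from its p orbital), so the π system is cyclic and fully conjugated.
Tallying contributions gives 3 × 2 = 6 from the double-bond units + 2 from the Se atom = 8.
With 8 = 4·2 π electrons, Hückel's rule classifies the planar ring as antiaromatic.

Antiaromatic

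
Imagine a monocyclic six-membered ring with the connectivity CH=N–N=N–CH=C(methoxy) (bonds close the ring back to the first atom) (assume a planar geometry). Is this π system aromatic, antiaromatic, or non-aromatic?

Check conjugation: each doubly-bonded ring atom is sp² with one p-orbital electron; each =N– nitrogen is pyridine-type (lone pair in the sp² plane, one electron in the p orbital) — every position has a p orbital, so the cyclic π system is continuous.
Adding the contributions, 3 × 2 = 6 from the 3 double-bond units.
With 6 π electrons (n = 1), the Hückel 4n+2 condition holds.

Aromatic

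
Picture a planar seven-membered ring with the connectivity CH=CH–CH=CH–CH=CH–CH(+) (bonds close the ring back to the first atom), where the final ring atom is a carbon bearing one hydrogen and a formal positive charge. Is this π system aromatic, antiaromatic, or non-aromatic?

Every ring atom contributes a p orbital perpendicular to the ring (every atom in a ring double bond is sp² and brings one electron to the p orbital; the carbocation has an empty p orbital), so the π system is cyclic and fully conjugated.
Counting π electrons: 3 × 2 = 6 from the double-bond units + 0 from the CH(+) atom = 6.
6 = 4(1) + 2, which satisfies Hückel's 4n+2 rule.

Aromatic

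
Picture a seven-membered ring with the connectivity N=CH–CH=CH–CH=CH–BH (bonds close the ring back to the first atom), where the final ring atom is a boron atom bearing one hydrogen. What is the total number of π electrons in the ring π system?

6

Every ring atom contributes a p orbital perpendicular to the ring (each doubly-bonded ring atom is sp² with one p-orbital electron; each sp² =N– keeps its lone pair in-plane and puts one electron into the π system; the boron has an empty p orbital), so the π system is cyclic and fully conjugated.
Adding the contributions, 3 × 2 = 6 from the double-bond units + 0 from the BH atom = 6.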